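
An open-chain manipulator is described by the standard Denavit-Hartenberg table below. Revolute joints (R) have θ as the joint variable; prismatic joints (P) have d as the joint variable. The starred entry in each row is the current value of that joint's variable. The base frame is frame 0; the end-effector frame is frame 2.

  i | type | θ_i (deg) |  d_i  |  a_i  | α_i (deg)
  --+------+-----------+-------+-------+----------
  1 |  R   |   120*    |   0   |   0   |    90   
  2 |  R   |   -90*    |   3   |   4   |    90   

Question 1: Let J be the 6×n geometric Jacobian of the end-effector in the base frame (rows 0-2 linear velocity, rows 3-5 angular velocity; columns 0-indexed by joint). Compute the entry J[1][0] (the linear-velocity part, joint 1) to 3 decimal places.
axis z_0 = ẑ; lever o_n−o_0 = (2.5981,1.5000,-4.0000)
cross product → J_v[:, 0] = (-1.5000,2.5981,0.0000)
J_ω[:, 0] = z_0
entry J[1][0] = 2.5981

2.598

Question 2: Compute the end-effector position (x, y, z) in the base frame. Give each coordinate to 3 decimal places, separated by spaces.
after link 1: o_1 = (0.0000, 0.0000, 0.0000)
after link 2: o_2 = (2.5981, 1.5000, -4.0000)

2.598 1.500 -4.000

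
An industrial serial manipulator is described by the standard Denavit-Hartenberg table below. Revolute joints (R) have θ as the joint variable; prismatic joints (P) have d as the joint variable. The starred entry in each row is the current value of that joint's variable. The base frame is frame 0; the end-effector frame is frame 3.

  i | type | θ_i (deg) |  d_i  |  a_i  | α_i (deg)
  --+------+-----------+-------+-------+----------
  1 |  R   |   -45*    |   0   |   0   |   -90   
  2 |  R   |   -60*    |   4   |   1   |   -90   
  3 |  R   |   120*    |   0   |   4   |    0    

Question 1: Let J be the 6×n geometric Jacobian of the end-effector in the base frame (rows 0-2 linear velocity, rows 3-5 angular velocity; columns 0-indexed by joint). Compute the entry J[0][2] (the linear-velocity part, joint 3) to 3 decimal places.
axis z_2 = (0.6124,-0.6124,-0.5000); lever o_n−o_2 = (-3.1566,-1.7424,-1.7321)
cross product → J_v[:, 2] = (0.1895,2.6390,-3.0000)
J_ω[:, 2] = z_2
entry J[0][2] = 0.1895

0.189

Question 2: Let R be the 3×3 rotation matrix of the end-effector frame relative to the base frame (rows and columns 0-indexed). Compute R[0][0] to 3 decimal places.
-0.789

End-effector x-axis (col 0 of R) = (-0.7891,-0.4356,-0.4330)
R[0][0] = -0.7891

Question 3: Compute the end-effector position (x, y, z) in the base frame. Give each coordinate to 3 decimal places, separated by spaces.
after link 1: o_1 = (0.0000, 0.0000, 0.0000)
after link 2: o_2 = (3.1820, 2.4749, 0.8660)
after link 3: o_3 = (0.0254, 0.7325, -0.8660)

0.025 0.732 -0.866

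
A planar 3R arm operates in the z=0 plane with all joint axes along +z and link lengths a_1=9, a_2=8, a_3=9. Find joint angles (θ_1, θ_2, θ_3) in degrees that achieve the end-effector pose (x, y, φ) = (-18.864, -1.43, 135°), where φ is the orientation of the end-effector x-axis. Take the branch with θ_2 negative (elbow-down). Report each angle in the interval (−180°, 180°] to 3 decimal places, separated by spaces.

-120.000 -60.001 -44.998

wrist centre = target − a_3·(cos φ, sin φ) = (-12.5000, -7.7940)
cos θ_2 = (216.9968−9²−8²)/(2·9·8) = 0.5000; θ_2 = -60.0015° (elbow-down)
β = atan2(-7.7940,-12.5000) = -148.0558°; ψ = atan2(-6.9283,12.9998) = -28.0556°
θ_1 = β − ψ = -120.0003°
θ_3 = φ − θ_1 − θ_2 = -44.9982° (wrapped to (-180°,180°])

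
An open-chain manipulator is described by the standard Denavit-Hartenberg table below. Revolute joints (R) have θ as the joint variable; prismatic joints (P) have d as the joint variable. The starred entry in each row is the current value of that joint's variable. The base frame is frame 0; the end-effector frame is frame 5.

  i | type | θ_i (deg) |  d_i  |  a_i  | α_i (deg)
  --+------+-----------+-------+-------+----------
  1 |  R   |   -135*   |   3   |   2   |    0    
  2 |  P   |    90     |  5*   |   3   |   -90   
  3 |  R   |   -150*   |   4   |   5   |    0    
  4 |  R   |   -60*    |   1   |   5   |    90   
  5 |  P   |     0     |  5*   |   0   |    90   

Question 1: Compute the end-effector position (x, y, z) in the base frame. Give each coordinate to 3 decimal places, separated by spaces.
after link 1: o_1 = (-1.4142, -1.4142, 3.0000)
after link 2: o_2 = (0.7071, -3.5355, 8.0000)
after link 3: o_3 = (0.4737, 2.3548, 10.5000)
after link 4: o_4 = (-1.8811, 6.1237, 8.0000)
after link 5: o_5 = (-0.1133, 4.3560, 3.6699)

-0.113 4.356 3.670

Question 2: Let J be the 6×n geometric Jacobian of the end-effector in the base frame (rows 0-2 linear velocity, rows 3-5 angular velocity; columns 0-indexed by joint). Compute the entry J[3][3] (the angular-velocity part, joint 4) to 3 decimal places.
0.707

axis z_3 = (0.7071,0.7071,0.0000); lever o_n−o_3 = (-0.5870,2.0012,-6.8301)
cross product → J_v[:, 3] = (-4.8296,4.8296,1.8301)
J_ω[:, 3] = z_3
entry J[3][3] = 0.7071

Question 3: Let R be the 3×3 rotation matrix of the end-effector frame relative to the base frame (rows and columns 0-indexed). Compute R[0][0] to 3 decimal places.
End-effector x-axis (col 0 of R) = (-0.6124,0.6124,-0.5000)
R[0][0] = -0.6124

-0.612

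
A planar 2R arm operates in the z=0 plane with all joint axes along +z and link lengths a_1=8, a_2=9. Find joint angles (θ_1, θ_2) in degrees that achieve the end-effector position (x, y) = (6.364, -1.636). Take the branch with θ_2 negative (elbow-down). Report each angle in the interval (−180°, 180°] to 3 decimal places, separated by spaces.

61.166 -135.000

cos θ_2 = (43.1770−8²−9²)/(2·8·9) = -0.7071; θ_2 = -134.9998° (elbow-down)
β = atan2(-1.6360,6.3640) = -14.4169°; ψ = atan2(-6.3640,1.6361) = -75.5825°
θ_1 = β − ψ = 61.1656°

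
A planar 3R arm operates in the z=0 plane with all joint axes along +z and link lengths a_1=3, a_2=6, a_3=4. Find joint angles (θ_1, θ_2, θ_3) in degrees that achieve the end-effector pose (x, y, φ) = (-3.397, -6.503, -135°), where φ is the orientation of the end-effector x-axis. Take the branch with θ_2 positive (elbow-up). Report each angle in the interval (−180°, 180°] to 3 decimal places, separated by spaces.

wrist centre = target − a_3·(cos φ, sin φ) = (-0.5686, -3.6746)
cos θ_2 = (13.8258−3²−6²)/(2·3·6) = -0.8660; θ_2 = 149.9915° (elbow-up)
β = atan2(-3.6746,-0.5686) = -98.7957°; ψ = atan2(3.0008,-2.1957) = 126.1935°
θ_1 = β − ψ = -224.9892°
θ_3 = φ − θ_1 − θ_2 = -60.0023° (wrapped to (-180°,180°])

135.011 149.991 -60.002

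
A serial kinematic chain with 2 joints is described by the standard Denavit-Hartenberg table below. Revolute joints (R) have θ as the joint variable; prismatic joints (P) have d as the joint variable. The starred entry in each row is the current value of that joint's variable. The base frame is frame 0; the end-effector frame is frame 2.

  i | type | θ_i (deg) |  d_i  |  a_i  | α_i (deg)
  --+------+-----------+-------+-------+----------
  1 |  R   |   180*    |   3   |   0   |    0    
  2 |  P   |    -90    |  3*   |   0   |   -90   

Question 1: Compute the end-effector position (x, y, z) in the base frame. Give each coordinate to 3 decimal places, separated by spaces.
0.000 0.000 6.000

after link 1: o_1 = (0.0000, 0.0000, 3.0000)
after link 2: o_2 = (0.0000, 0.0000, 6.0000)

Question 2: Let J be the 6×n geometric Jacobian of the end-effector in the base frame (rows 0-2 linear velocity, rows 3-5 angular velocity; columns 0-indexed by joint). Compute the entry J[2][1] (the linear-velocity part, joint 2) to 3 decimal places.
prismatic axis z_1 = (0.0000,0.0000,1.0000)
J_v[:, 1] = z_1; J_ω[:, 1] = (0,0,0)
entry J[2][1] = 1.0000

1.000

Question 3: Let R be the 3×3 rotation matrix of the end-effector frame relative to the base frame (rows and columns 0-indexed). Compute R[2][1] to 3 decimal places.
End-effector y-axis (col 1 of R) = (-0.0000,0.0000,-1.0000)
R[2][1] = -1.0000

-1.000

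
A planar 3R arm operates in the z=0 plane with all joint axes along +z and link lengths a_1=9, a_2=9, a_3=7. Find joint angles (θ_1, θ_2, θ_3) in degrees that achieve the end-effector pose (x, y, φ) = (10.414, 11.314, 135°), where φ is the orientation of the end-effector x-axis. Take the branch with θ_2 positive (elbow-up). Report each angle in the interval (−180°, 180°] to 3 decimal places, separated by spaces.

0.000 45.001 89.998

wrist centre = target − a_3·(cos φ, sin φ) = (15.3637, 6.3643)
cos θ_2 = (276.5484−9²−9²)/(2·9·9) = 0.7071; θ_2 = 45.0014° (elbow-up)
β = atan2(6.3643,15.3637) = 22.5012°; ψ = atan2(6.3641,15.3638) = 22.5007°
θ_1 = β − ψ = 0.0005°
θ_3 = φ − θ_1 − θ_2 = 89.9981° (wrapped to (-180°,180°])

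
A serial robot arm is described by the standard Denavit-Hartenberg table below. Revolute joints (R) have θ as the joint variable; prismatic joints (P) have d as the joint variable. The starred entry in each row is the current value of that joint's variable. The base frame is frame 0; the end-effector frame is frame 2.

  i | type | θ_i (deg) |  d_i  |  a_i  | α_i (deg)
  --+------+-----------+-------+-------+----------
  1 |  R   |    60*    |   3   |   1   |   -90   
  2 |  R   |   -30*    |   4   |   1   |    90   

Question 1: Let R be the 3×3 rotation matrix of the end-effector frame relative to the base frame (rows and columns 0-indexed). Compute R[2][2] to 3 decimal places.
End-effector z-axis (col 2 of R) = (-0.2500,-0.4330,0.8660)
R[2][2] = 0.8660

0.866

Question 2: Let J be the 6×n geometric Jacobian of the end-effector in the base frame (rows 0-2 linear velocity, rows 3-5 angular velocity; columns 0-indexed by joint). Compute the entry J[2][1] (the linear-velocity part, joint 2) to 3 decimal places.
axis z_1 = (-0.8660,0.5000,0.0000); lever o_n−o_1 = (-3.0311,2.7500,0.5000)
cross product → J_v[:, 1] = (0.2500,0.4330,-0.8660)
J_ω[:, 1] = z_1
entry J[2][1] = -0.8660

-0.866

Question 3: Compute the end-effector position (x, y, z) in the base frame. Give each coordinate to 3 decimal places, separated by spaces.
-2.531 3.616 3.500

after link 1: o_1 = (0.5000, 0.8660, 3.0000)
after link 2: o_2 = (-2.5311, 3.6160, 3.5000)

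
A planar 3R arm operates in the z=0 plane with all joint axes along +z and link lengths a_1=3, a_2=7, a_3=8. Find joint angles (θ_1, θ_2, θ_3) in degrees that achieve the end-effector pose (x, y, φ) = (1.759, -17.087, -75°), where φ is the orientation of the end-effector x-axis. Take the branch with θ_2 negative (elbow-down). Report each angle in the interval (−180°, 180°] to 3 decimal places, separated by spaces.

wrist centre = target − a_3·(cos φ, sin φ) = (-0.3116, -9.3596)
cos θ_2 = (87.6991−3²−7²)/(2·3·7) = 0.7071; θ_2 = -44.9989° (elbow-down)
β = atan2(-9.3596,-0.3116) = -91.9065°; ψ = atan2(-4.9497,7.9498) = -31.9068°
θ_1 = β − ψ = -59.9997°
θ_3 = φ − θ_1 − θ_2 = 29.9986° (wrapped to (-180°,180°])

-60.000 -44.999 29.999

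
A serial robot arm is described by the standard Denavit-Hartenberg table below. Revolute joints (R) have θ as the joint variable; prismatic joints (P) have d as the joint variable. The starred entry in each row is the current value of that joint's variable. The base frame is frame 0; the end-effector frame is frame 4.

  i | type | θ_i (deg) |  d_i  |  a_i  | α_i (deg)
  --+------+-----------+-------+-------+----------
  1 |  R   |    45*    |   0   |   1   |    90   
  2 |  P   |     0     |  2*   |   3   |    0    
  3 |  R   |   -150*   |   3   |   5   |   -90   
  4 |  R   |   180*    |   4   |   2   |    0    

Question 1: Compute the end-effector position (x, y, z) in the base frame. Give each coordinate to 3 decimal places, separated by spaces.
5.941 -1.130 -4.964

after link 1: o_1 = (0.7071, 0.7071, 0.0000)
after link 2: o_2 = (4.2426, 1.4142, 0.0000)
after link 3: o_3 = (3.3021, -3.7690, -2.5000)
after link 4: o_4 = (5.9411, -1.1300, -4.9641)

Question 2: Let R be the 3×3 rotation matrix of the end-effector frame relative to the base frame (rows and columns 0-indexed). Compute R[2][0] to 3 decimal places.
0.500

End-effector x-axis (col 0 of R) = (0.6124,0.6124,0.5000)
R[2][0] = 0.5000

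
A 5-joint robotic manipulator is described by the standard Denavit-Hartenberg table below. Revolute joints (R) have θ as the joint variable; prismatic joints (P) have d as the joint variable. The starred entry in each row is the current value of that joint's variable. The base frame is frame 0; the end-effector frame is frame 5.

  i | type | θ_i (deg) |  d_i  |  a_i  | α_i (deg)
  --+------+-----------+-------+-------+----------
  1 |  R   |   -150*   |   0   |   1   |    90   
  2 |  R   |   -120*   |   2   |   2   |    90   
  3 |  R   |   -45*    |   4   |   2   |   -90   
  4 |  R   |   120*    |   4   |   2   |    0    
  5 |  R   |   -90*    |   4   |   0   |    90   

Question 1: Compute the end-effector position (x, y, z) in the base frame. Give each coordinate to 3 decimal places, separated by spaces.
0.982 8.592 -6.109

after link 1: o_1 = (-0.8660, -0.5000, 0.0000)
after link 2: o_2 = (-1.0000, 1.7321, -1.7321)
after link 3: o_3 = (3.3195, 2.5929, -0.9568)
after link 4: o_4 = (1.1712, 5.4351, -3.6599)
after link 5: o_5 = (0.9818, 8.5917, -6.1094)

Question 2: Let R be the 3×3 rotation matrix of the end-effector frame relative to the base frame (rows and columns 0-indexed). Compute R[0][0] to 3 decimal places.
0.196

End-effector x-axis (col 0 of R) = (0.1964,-0.5937,-0.7803)
R[0][0] = 0.1964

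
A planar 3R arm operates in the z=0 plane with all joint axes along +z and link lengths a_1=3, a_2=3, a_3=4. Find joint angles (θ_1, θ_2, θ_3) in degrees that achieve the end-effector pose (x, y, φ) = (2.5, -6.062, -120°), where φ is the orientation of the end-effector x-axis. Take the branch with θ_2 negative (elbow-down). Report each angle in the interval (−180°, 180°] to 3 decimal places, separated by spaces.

0.003 -60.003 -60.000

wrist centre = target − a_3·(cos φ, sin φ) = (4.5000, -2.5979)
cos θ_2 = (26.9991−3²−3²)/(2·3·3) = 0.4999; θ_2 = -60.0034° (elbow-down)
β = atan2(-2.5979,4.5000) = -29.9983°; ψ = atan2(-2.5982,4.4998) = -30.0017°
θ_1 = β − ψ = 0.0034°
θ_3 = φ − θ_1 − θ_2 = -60.0000° (wrapped to (-180°,180°])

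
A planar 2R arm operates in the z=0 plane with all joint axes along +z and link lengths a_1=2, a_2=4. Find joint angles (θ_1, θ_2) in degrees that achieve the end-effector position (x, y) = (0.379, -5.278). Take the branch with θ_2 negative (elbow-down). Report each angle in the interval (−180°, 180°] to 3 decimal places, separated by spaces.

cos θ_2 = (28.0009−2²−4²)/(2·2·4) = 0.5001; θ_2 = -59.9962° (elbow-down)
β = atan2(-5.2780,0.3790) = -85.8928°; ψ = atan2(-3.4640,4.0002) = -40.8907°
θ_1 = β − ψ = -45.0021°

-45.002 -59.996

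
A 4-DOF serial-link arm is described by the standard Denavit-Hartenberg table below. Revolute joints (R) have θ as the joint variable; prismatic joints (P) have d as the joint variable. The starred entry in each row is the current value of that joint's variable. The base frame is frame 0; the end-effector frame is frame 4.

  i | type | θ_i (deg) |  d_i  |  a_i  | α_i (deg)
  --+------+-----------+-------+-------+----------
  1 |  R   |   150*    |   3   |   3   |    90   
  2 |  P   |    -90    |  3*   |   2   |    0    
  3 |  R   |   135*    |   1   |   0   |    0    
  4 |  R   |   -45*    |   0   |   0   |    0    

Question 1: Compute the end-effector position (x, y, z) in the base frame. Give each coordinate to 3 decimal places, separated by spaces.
after link 1: o_1 = (-2.5981, 1.5000, 3.0000)
after link 2: o_2 = (-1.0981, 4.0981, 1.0000)
after link 3: o_3 = (-0.5981, 4.9641, 1.0000)
after link 4: o_4 = (-0.5981, 4.9641, 1.0000)

-0.598 4.964 1.000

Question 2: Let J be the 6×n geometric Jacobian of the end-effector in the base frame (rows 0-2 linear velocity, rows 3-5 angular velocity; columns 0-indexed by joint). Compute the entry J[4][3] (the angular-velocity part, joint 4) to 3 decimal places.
0.866

axis z_3 = (0.5000,0.8660,0.0000); lever o_n−o_3 = (0.0000,0.0000,0.0000)
cross product → J_v[:, 3] = (0.0000,0.0000,0.0000)
J_ω[:, 3] = z_3
entry J[4][3] = 0.8660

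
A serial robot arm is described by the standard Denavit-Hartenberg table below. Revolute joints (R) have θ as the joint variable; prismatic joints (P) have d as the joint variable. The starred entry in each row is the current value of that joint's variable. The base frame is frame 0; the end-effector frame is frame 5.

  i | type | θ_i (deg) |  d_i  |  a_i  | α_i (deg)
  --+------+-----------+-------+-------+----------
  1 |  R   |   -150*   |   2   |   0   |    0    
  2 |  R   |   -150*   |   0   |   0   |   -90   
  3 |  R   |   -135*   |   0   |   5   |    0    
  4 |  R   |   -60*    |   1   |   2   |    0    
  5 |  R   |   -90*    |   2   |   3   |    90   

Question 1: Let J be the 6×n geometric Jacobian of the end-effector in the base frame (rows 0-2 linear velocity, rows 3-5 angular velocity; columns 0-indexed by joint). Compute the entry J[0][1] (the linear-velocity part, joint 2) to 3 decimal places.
2.562

axis z_1 = (0.0000,0.0000,1.0000); lever o_n−o_1 = (-4.9435,-2.5625,0.1201)
cross product → J_v[:, 1] = (2.5625,-4.9435,0.0000)
J_ω[:, 1] = z_1
entry J[0][1] = 2.5625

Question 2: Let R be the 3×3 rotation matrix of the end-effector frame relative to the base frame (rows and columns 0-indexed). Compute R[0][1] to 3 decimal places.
End-effector y-axis (col 1 of R) = (-0.8660,0.5000,0.0000)
R[0][1] = -0.8660

-0.866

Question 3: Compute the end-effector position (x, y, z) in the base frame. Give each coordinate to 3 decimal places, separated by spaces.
-4.944 -2.562 2.120

after link 1: o_1 = (0.0000, 0.0000, 2.0000)
after link 2: o_2 = (0.0000, 0.0000, 2.0000)
after link 3: o_3 = (-1.7678, -3.0619, 5.5355)
after link 4: o_4 = (-3.5997, -4.2349, 5.0179)
after link 5: o_5 = (-4.9435, -2.5625, 2.1201)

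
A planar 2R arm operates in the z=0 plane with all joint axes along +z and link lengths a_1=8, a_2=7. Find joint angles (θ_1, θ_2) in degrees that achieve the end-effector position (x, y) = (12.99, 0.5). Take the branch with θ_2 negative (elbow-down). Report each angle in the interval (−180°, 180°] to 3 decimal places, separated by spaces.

30.003 -60.006

cos θ_2 = (168.9901−8²−7²)/(2·8·7) = 0.4999; θ_2 = -60.0058° (elbow-down)
β = atan2(0.5000,12.9900) = 2.2043°; ψ = atan2(-6.0625,11.4994) = -27.7984°
θ_1 = β − ψ = 30.0027°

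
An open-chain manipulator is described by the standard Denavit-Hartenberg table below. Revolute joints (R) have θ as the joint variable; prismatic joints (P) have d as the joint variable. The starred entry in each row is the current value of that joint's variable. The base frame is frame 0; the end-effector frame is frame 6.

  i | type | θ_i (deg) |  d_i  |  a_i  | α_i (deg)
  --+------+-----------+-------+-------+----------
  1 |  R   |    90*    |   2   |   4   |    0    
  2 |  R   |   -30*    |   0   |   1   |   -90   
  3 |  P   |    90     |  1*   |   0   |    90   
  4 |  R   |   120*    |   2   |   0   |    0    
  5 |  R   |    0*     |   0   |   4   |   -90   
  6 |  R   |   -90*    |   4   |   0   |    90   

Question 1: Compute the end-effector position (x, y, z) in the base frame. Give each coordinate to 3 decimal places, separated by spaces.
-0.634 7.830 7.464

after link 1: o_1 = (0.0000, 4.0000, 2.0000)
after link 2: o_2 = (0.5000, 4.8660, 2.0000)
after link 3: o_3 = (-0.3660, 5.3660, 2.0000)
after link 4: o_4 = (0.6340, 7.0981, 2.0000)
after link 5: o_5 = (-2.3660, 8.8301, 4.0000)
after link 6: o_6 = (-0.6340, 7.8301, 7.4641)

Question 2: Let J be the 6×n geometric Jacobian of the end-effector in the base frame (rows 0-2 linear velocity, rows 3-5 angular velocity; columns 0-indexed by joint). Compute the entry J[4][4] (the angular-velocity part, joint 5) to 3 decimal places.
axis z_4 = (0.5000,0.8660,0.0000); lever o_n−o_4 = (-1.2679,0.7321,5.4641)
cross product → J_v[:, 4] = (4.7321,-2.7321,1.4641)
J_ω[:, 4] = z_4
entry J[4][4] = 0.8660

0.866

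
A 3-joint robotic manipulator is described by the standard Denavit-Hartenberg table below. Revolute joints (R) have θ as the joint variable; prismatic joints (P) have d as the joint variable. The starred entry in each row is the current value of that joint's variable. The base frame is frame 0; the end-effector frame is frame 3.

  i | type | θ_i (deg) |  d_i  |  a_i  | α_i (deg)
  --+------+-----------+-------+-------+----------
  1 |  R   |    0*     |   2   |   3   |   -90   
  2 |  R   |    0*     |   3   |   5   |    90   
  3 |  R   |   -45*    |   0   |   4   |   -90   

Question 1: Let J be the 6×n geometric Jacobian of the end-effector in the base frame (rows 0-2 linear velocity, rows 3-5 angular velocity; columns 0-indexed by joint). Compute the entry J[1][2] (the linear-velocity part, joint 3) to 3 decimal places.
2.828

axis z_2 = (0.0000,0.0000,1.0000); lever o_n−o_2 = (2.8284,-2.8284,0.0000)
cross product → J_v[:, 2] = (2.8284,2.8284,-0.0000)
J_ω[:, 2] = z_2
entry J[1][2] = 2.8284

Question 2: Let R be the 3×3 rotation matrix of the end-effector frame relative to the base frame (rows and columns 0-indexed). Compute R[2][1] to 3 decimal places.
-1.000

End-effector y-axis (col 1 of R) = (0.0000,0.0000,-1.0000)
R[2][1] = -1.0000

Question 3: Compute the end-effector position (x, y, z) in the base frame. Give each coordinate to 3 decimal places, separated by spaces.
after link 1: o_1 = (3.0000, 0.0000, 2.0000)
after link 2: o_2 = (8.0000, 3.0000, 2.0000)
after link 3: o_3 = (10.8284, 0.1716, 2.0000)

10.828 0.172 2.000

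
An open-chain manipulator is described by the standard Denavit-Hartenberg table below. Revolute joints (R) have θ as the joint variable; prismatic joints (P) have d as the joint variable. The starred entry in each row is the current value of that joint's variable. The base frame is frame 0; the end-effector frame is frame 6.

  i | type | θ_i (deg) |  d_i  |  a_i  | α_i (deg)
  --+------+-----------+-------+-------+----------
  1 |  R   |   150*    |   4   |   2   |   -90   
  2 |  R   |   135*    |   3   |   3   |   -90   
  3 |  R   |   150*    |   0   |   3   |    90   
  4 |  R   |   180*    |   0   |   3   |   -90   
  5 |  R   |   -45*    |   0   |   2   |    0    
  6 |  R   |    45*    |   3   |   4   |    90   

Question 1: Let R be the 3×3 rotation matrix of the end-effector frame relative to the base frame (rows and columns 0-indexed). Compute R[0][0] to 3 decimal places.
End-effector x-axis (col 0 of R) = (0.2803,-0.7392,-0.6124)
R[0][0] = 0.2803

0.280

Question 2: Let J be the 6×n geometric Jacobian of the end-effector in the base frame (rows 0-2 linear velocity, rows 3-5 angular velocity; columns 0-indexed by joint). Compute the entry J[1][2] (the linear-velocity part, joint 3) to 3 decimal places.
4.149

axis z_2 = (0.6124,-0.3536,0.7071); lever o_n−o_2 = (0.7260,-2.1309,-5.9368)
cross product → J_v[:, 2] = (3.6057,4.1489,-1.0482)
J_ω[:, 2] = z_2
entry J[1][2] = 4.1489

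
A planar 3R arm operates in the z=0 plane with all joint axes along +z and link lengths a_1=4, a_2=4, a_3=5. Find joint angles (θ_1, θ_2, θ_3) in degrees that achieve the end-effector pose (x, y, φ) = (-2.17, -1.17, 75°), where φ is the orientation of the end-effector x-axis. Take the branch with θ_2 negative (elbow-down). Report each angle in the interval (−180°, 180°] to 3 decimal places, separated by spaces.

wrist centre = target − a_3·(cos φ, sin φ) = (-3.4641, -5.9996)
cos θ_2 = (47.9955−4²−4²)/(2·4·4) = 0.4999; θ_2 = -60.0093° (elbow-down)
β = atan2(-5.9996,-3.4641) = -120.0015°; ψ = atan2(-3.4644,5.9994) = -30.0046°
θ_1 = β − ψ = -89.9968°
θ_3 = φ − θ_1 − θ_2 = -134.9939° (wrapped to (-180°,180°])

-89.997 -60.009 -134.994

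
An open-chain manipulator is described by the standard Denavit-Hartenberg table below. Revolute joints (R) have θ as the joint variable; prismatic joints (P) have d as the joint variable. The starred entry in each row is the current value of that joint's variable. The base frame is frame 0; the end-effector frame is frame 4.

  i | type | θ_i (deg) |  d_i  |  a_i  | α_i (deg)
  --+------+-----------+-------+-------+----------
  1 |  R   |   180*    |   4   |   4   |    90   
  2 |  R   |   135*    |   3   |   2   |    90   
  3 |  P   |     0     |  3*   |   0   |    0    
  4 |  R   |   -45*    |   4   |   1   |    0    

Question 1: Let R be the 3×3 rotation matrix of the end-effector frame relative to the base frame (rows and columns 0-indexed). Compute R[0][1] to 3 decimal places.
0.500

End-effector y-axis (col 1 of R) = (0.5000,0.7071,0.5000)
R[0][1] = 0.5000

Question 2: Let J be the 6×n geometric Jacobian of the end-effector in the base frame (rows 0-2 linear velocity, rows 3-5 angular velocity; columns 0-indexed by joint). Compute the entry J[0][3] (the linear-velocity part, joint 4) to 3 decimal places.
axis z_3 = (-0.7071,0.0000,0.7071); lever o_n−o_3 = (-2.3284,-0.7071,3.3284)
cross product → J_v[:, 3] = (0.5000,0.7071,0.5000)
J_ω[:, 3] = z_3
entry J[0][3] = 0.5000

0.500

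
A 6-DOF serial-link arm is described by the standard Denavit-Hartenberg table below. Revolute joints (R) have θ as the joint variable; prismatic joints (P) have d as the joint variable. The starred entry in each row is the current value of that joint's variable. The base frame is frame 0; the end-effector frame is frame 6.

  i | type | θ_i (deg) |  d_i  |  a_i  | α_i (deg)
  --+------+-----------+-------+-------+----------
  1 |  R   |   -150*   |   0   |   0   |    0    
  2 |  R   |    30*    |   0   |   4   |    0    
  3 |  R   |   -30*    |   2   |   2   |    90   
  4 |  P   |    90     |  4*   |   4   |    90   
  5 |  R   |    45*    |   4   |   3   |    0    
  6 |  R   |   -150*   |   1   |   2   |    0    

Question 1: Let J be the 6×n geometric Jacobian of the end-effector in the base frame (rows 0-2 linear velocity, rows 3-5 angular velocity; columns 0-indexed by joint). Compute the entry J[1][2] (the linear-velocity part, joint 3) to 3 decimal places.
-8.157

axis z_2 = (0.0000,0.0000,1.0000); lever o_n−o_2 = (-8.1569,0.1282,7.6037)
cross product → J_v[:, 2] = (-0.1282,-8.1569,0.0000)
J_ω[:, 2] = z_2
entry J[1][2] = -8.1569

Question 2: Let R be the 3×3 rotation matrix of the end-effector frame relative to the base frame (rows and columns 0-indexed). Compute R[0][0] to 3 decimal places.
End-effector x-axis (col 0 of R) = (0.4830,-0.8365,-0.2588)
R[0][0] = 0.4830

0.483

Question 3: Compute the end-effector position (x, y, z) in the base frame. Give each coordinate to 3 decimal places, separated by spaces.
after link 1: o_1 = (0.0000, 0.0000, 0.0000)
after link 2: o_2 = (-2.0000, -3.4641, 0.0000)
after link 3: o_3 = (-3.7321, -4.4641, 2.0000)
after link 4: o_4 = (-5.7321, -1.0000, 6.0000)
after link 5: o_5 = (-10.2568, -1.1629, 8.1213)
after link 6: o_6 = (-10.1569, -3.3359, 7.6037)

-10.157 -3.336 7.604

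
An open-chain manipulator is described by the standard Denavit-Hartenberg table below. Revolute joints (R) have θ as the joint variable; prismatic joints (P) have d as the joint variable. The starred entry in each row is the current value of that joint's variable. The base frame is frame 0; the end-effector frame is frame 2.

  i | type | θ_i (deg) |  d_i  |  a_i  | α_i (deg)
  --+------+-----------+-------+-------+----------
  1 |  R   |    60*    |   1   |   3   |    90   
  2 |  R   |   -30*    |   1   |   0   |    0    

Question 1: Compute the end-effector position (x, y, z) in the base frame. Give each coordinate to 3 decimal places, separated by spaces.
after link 1: o_1 = (1.5000, 2.5981, 1.0000)
after link 2: o_2 = (2.3660, 2.0981, 1.0000)

2.366 2.098 1.000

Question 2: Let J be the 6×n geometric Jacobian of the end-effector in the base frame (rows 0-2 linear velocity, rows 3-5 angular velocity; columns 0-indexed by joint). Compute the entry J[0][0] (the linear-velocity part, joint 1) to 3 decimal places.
axis z_0 = ẑ; lever o_n−o_0 = (2.3660,2.0981,1.0000)
cross product → J_v[:, 0] = (-2.0981,2.3660,0.0000)
J_ω[:, 0] = z_0
entry J[0][0] = -2.0981

-2.098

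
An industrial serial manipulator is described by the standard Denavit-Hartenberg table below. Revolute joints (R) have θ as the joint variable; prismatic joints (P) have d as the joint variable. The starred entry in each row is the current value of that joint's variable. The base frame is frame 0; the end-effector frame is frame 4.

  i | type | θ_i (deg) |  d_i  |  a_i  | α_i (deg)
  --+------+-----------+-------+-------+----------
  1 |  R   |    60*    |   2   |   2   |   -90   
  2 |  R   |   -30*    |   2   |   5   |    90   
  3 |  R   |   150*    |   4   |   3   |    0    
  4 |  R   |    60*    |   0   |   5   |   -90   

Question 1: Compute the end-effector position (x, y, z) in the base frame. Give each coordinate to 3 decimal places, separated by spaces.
-1.701 -0.946 4.500

after link 1: o_1 = (1.0000, 1.7321, 2.0000)
after link 2: o_2 = (1.4330, 6.4821, 4.5000)
after link 3: o_3 = (-1.9910, 3.5514, 6.6651)
after link 4: o_4 = (-1.7010, -0.9462, 4.5000)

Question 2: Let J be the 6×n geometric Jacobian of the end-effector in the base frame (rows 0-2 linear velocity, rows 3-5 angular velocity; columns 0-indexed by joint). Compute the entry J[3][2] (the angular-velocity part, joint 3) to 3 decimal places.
-0.250

axis z_2 = (-0.2500,-0.4330,0.8660); lever o_n−o_2 = (-3.1340,-7.4282,0.0000)
cross product → J_v[:, 2] = (6.4330,-2.7141,0.5000)
J_ω[:, 2] = z_2
entry J[3][2] = -0.2500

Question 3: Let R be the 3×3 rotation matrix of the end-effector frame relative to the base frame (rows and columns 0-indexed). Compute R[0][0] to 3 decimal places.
0.058

End-effector x-axis (col 0 of R) = (0.0580,-0.8995,-0.4330)
R[0][0] = 0.0580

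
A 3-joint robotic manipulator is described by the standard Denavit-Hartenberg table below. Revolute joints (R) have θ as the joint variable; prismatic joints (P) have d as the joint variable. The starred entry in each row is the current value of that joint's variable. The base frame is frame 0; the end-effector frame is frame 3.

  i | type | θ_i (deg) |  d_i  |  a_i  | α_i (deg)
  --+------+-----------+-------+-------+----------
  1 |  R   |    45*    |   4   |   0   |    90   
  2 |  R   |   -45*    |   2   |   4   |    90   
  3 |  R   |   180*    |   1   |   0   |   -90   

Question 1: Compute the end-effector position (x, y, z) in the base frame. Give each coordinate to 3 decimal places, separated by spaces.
after link 1: o_1 = (0.0000, 0.0000, 4.0000)
after link 2: o_2 = (3.4142, 0.5858, 1.1716)
after link 3: o_3 = (2.9142, 0.0858, 0.4645)

2.914 0.086 0.464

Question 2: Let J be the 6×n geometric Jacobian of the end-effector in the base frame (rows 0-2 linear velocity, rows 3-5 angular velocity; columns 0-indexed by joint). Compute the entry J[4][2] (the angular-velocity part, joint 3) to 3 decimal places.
-0.500

axis z_2 = (-0.5000,-0.5000,-0.7071); lever o_n−o_2 = (-0.5000,-0.5000,-0.7071)
cross product → J_v[:, 2] = (0.0000,0.0000,-0.0000)
J_ω[:, 2] = z_2
entry J[4][2] = -0.5000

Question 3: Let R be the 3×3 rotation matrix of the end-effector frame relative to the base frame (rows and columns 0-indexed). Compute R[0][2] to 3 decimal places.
End-effector z-axis (col 2 of R) = (-0.7071,0.7071,-0.0000)
R[0][2] = -0.7071

-0.707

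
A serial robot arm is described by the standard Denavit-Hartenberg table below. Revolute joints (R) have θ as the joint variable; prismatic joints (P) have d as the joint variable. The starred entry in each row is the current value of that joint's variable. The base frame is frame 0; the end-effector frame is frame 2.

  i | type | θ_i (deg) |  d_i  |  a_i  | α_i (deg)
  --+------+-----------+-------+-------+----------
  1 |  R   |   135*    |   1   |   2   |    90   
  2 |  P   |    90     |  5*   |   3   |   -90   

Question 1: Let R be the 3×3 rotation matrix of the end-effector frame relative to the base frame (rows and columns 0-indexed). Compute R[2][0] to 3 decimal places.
1.000

End-effector x-axis (col 0 of R) = (-0.0000,0.0000,1.0000)
R[2][0] = 1.0000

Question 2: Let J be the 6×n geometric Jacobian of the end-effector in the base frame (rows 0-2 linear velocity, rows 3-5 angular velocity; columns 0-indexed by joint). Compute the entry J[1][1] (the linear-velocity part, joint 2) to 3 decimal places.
0.707

prismatic axis z_1 = (0.7071,0.7071,0.0000)
J_v[:, 1] = z_1; J_ω[:, 1] = (0,0,0)
entry J[1][1] = 0.7071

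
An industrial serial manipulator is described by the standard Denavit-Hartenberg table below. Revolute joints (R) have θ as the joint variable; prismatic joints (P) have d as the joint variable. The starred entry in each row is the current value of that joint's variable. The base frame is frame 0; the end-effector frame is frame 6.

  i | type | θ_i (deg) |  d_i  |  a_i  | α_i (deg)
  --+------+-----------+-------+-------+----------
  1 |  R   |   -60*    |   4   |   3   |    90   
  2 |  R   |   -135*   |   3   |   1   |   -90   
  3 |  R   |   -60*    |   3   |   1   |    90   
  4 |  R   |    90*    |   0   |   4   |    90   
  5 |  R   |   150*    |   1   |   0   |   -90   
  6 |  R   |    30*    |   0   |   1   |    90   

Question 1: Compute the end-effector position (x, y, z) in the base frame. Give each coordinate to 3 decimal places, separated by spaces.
-0.687 -7.841 -1.392

after link 1: o_1 = (1.5000, -2.5981, 4.0000)
after link 2: o_2 = (-1.4516, -3.4857, 3.2929)
after link 3: o_3 = (-1.3177, -5.4496, 0.8180)
after link 4: o_4 = (0.0965, -7.8991, -2.0104)
after link 5: o_5 = (-0.8303, -8.0260, -2.3640)
after link 6: o_6 = (-0.6870, -7.8412, -1.3917)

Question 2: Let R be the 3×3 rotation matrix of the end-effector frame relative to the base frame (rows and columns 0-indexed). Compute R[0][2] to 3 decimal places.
-0.987

End-effector z-axis (col 2 of R) = (-0.9874,-0.0398,0.1531)
R[0][2] = -0.9874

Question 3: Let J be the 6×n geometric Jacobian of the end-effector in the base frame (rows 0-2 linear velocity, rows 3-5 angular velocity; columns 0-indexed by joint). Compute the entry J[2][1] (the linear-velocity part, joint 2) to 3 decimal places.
axis z_1 = (-0.8660,-0.5000,0.0000); lever o_n−o_1 = (-2.1870,-5.2431,-5.3917)
cross product → J_v[:, 1] = (2.6958,-4.6693,3.4471)
J_ω[:, 1] = z_1
entry J[2][1] = 3.4471

3.447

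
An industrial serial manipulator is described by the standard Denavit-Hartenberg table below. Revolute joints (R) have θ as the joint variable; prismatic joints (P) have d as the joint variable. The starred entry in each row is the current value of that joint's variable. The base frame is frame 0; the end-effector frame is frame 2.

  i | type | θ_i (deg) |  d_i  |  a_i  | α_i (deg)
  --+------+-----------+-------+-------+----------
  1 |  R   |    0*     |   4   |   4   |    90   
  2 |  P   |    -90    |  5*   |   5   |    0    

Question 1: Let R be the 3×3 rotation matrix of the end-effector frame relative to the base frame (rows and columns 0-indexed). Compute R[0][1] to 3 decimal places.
1.000

End-effector y-axis (col 1 of R) = (1.0000,0.0000,0.0000)
R[0][1] = 1.0000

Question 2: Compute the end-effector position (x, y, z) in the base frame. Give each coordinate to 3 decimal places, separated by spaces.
after link 1: o_1 = (4.0000, 0.0000, 4.0000)
after link 2: o_2 = (4.0000, -5.0000, -1.0000)

4.000 -5.000 -1.000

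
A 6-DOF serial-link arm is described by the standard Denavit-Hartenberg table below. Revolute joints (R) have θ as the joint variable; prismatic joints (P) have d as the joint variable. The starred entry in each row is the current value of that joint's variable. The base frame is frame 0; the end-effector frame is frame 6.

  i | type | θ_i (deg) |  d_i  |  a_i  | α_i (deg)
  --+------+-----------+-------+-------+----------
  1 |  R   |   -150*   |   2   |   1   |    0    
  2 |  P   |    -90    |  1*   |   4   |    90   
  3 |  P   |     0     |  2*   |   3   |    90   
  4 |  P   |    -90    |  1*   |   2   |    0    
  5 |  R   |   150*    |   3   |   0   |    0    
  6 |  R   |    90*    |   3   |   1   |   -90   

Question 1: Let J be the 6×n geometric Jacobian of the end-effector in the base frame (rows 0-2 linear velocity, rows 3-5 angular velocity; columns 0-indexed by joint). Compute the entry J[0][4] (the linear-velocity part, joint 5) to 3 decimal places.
-0.500

axis z_4 = (0.0000,0.0000,-1.0000); lever o_n−o_4 = (0.8660,-0.5000,-6.0000)
cross product → J_v[:, 4] = (-0.5000,-0.8660,-0.0000)
J_ω[:, 4] = z_4
entry J[0][4] = -0.5000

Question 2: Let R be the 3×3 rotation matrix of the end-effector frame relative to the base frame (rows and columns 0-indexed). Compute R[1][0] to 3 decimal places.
-0.500

End-effector x-axis (col 0 of R) = (0.8660,-0.5000,0.0000)
R[1][0] = -0.5000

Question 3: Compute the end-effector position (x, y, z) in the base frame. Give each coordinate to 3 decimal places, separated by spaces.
after link 1: o_1 = (-0.8660, -0.5000, 2.0000)
after link 2: o_2 = (-2.8660, 2.9641, 3.0000)
after link 3: o_3 = (-2.6340, 6.5622, 3.0000)
after link 4: o_4 = (-4.3660, 5.5622, 2.0000)
after link 5: o_5 = (-4.3660, 5.5622, -1.0000)
after link 6: o_6 = (-3.5000, 5.0622, -4.0000)

-3.500 5.062 -4.000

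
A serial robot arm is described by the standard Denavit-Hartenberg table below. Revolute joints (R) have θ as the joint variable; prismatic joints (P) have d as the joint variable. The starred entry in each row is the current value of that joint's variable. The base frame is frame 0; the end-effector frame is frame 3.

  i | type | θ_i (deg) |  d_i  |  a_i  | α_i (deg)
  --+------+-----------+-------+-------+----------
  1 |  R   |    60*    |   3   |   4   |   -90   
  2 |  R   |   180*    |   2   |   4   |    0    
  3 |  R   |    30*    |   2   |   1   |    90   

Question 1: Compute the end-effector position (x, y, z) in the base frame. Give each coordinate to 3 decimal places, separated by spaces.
-3.897 1.250 3.500

after link 1: o_1 = (2.0000, 3.4641, 3.0000)
after link 2: o_2 = (-1.7321, 1.0000, 3.0000)
after link 3: o_3 = (-3.8971, 1.2500, 3.5000)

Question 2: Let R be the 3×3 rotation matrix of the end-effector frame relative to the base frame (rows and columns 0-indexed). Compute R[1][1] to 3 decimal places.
0.500

End-effector y-axis (col 1 of R) = (-0.8660,0.5000,0.0000)
R[1][1] = 0.5000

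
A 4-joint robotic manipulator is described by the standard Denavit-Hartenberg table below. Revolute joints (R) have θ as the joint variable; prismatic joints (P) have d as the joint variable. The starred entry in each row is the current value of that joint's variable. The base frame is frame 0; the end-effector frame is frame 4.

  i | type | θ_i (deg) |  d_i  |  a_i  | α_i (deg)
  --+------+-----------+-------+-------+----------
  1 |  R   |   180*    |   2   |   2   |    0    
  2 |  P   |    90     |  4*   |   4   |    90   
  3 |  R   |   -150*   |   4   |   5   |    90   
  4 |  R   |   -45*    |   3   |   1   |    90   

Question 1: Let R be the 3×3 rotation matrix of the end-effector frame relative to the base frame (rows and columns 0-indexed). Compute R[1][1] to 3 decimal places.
0.500

End-effector y-axis (col 1 of R) = (0.0000,0.5000,0.8660)
R[1][1] = 0.5000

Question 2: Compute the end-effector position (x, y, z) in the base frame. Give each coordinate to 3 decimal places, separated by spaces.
after link 1: o_1 = (-2.0000, 0.0000, 2.0000)
after link 2: o_2 = (-2.0000, -4.0000, 6.0000)
after link 3: o_3 = (-6.0000, 0.3301, 3.5000)
after link 4: o_4 = (-5.2929, 2.4425, 5.7445)

-5.293 2.442 5.745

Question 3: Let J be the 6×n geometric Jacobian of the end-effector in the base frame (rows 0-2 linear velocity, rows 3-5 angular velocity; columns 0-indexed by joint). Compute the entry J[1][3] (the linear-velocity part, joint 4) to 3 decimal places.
axis z_3 = (0.0000,0.5000,0.8660); lever o_n−o_3 = (0.7071,2.1124,2.2445)
cross product → J_v[:, 3] = (-0.7071,0.6124,-0.3536)
J_ω[:, 3] = z_3
entry J[1][3] = 0.6124

0.612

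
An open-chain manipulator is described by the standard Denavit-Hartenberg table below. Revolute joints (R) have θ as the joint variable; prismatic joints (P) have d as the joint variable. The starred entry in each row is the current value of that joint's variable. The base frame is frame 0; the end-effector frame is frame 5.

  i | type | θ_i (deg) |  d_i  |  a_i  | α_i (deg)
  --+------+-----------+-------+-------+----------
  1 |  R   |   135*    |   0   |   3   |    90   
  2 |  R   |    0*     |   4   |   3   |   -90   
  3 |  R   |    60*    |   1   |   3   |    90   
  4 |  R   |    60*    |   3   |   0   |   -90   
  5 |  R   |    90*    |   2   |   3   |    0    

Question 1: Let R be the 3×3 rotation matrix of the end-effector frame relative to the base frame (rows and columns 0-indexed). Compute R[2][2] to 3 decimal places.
End-effector z-axis (col 2 of R) = (0.8365,0.2241,0.5000)
R[2][2] = 0.5000

0.500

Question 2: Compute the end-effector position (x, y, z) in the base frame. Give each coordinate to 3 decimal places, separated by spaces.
-2.639 6.743 2.000

after link 1: o_1 = (-2.1213, 2.1213, 0.0000)
after link 2: o_2 = (-1.4142, 7.0711, 0.0000)
after link 3: o_3 = (-4.3120, 6.2946, 1.0000)
after link 4: o_4 = (-5.0884, 9.1924, 1.0000)
after link 5: o_5 = (-2.6390, 6.7429, 2.0000)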